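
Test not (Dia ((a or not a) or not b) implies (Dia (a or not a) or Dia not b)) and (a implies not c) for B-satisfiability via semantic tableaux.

Unsatisfiable (every branch closes)

1. not (Dia ((a or not a) or not b) implies (Dia (a or not a) or Dia not b)) and (a implies not c), 0
2. not (Dia ((a or not a) or not b) implies (Dia (a or not a) or Dia not b)), 0   [and-rule on 1]
3. a implies not c, 0   [and-rule on 1]
4. Dia ((a or not a) or not b), 0   [neg-implies-rule on 2]
5. not (Dia (a or not a) or Dia not b), 0   [neg-implies-rule on 2]
6. not Dia (a or not a), 0   [neg-or-rule on 5]
7. not Dia not b, 0   [neg-or-rule on 5]
8. not (a or not a), 0   [neg-Dia-rule on 6 via 0R0]
9. not a, 0   [neg-or-rule on 8]
10. a, 0   [neg-or-rule on 8]
Accessibility: 0R0
Branch closes: a and not a both at 0.
(One branch shown.) All branches close.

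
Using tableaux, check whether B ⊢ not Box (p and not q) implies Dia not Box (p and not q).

Tableau for the negation not (not Box (p and not q) implies Dia not Box (p and not q)):
1. not (not Box (p and not q) implies Dia not Box (p and not q)), u
2. not Box (p and not q), u
3. not Dia not Box (p and not q), u
4. Box (p and not q), u
5. p and not q, u
6. p, u
7. not q, u
8. not (p and not q), v
9. Box (p and not q), v
10. p and not q, v
11. p, v
12. not q, v
13. q, v
Accessibility: uRu, uRv, vRu, vRv
Branch closes: q and not q both at v.
Every branch of the negation's tableau closes; the branch above is one of them.

Valid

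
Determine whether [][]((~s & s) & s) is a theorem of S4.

No, not valid

Tableau for the negation ~[][]((~s & s) & s):
1. ~[][]((~s & s) & s), w0
2. ~[]((~s & s) & s), w1
3. ~((~s & s) & s), w2
4. ~s, w2
Accessibility: w0Rw0, w0Rw1, w0Rw2, w1Rw1, w1Rw2, w2Rw2
The negation has an open branch (countermodel exists).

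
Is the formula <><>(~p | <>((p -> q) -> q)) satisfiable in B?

1. <><>(~p | <>((p -> q) -> q)), 0
2. <>(~p | <>((p -> q) -> q)), 1   [<>-rule on 1: fresh world 1, 0R1]
3. ~p | <>((p -> q) -> q), 2   [<>-rule on 2: fresh world 2, 1R2]
4. <>((p -> q) -> q), 2   [|-rule on 3 (branches; this branch)]
5. (p -> q) -> q, 3   [<>-rule on 4: fresh world 3, 2R3]
6. q, 3   [->-rule on 5 (branches; this branch)]
Accessibility: 0R0, 0R1, 1R0, 1R1, 1R2, 2R1, 2R2, 2R3, 3R2, 3R3

Yes, satisfiable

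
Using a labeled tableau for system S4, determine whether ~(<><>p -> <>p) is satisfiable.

1. ~(<><>p -> <>p), 0
2. <><>p, 0
3. ~<>p, 0
4. ~p, 0
5. <>p, 1
6. ~p, 1
7. p, 2
8. ~p, 2
Accessibility: 0R0, 0R1, 0R2, 1R1, 1R2, 2R2
Branch closes: p and ~p both at 2.
All branches of the tableau close; one closing branch shown above.

Unsatisfiable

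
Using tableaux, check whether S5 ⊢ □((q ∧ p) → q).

Yes, valid

Tableau for the negation ¬□((q ∧ p) → q):
1. ¬□((q ∧ p) → q), w0
2. ¬((q ∧ p) → q), w1   [¬□-rule on 1: fresh world w1, w0Rw1]
3. q ∧ p, w1   [¬→-rule on 2]
4. ¬q, w1   [¬→-rule on 2]
5. q, w1   [∧-rule on 3]
6. p, w1   [∧-rule on 3]
Accessibility: w0Rw0, w0Rw1, w1Rw0, w1Rw1
Branch closes: q and ¬q both at w1.
All branches of the negation close; one closing branch shown above.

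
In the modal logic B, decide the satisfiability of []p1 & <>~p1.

1. []p1 & <>~p1, u
2. []p1, u
3. <>~p1, u
4. p1, u
5. ~p1, v
6. p1, v
Accessibility: uRu, uRv, vRu, vRv
Branch closes: p1 and ~p1 both at v.
All branches of the tableau close; one closing branch shown above.

Unsatisfiable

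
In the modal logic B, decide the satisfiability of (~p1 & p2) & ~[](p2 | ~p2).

1. (~p1 & p2) & ~[](p2 | ~p2), w0
2. ~p1 & p2, w0
3. ~[](p2 | ~p2), w0
4. ~p1, w0
5. p2, w0
6. ~(p2 | ~p2), w1
7. ~p2, w1
8. p2, w1
Accessibility: w0Rw0, w0Rw1, w1Rw0, w1Rw1
Branch closes: p2 and ~p2 both at w1.
All branches of the tableau close; one closing branch shown above.

Unsatisfiable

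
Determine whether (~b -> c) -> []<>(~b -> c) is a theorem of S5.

Tableau for the negation ~((~b -> c) -> []<>(~b -> c)):
1. ~((~b -> c) -> []<>(~b -> c)), w0
2. ~b -> c, w0
3. ~[]<>(~b -> c), w0
4. c, w0
5. ~<>(~b -> c), w1
6. ~(~b -> c), w0
7. ~b, w0
8. ~c, w0
Accessibility: w0Rw0, w0Rw1, w1Rw0, w1Rw1
Branch closes: c and ~c both at w0.
All branches of the negation close; one closing branch shown above.

Valid in S5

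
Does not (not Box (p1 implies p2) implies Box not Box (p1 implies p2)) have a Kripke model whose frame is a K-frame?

1. not (not Box (p1 implies p2) implies Box not Box (p1 implies p2)), w0
2. not Box (p1 implies p2), w0
3. not Box not Box (p1 implies p2), w0
4. not (p1 implies p2), w1
5. p1, w1
6. not p2, w1
7. Box (p1 implies p2), w2
Accessibility: w0Rw1, w0Rw2

Satisfiable (open branch found)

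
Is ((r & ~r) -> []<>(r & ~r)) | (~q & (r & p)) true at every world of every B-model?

Valid

Tableau for the negation ~(((r & ~r) -> []<>(r & ~r)) | (~q & (r & p))):
1. ~(((r & ~r) -> []<>(r & ~r)) | (~q & (r & p))), 0
2. ~((r & ~r) -> []<>(r & ~r)), 0
3. ~(~q & (r & p)), 0
4. r & ~r, 0
5. ~[]<>(r & ~r), 0
6. r, 0
7. ~r, 0
Accessibility: 0R0
Branch closes: r and ~r both at 0.
Every branch of the negation's tableau closes; the branch above is one of them.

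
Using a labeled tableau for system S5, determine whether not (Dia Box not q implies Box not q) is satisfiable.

1. not (Dia Box not q implies Box not q), w0
2. Dia Box not q, w0
3. not Box not q, w0
4. Box not q, w1
5. not q, w0
6. not q, w1
7. q, w2
8. not q, w2
Accessibility: w0Rw0, w0Rw1, w0Rw2, w1Rw0, w1Rw1, w1Rw2, w2Rw0, w2Rw1, w2Rw2
Branch closes: q and not q both at w2.
Every branch closes; the branch above is one of them.

No, unsatisfiable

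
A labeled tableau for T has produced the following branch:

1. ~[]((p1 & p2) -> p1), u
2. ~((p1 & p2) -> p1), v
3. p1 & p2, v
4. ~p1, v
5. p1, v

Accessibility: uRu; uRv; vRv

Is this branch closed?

Both p1 and ~p1 appear at v.

Closed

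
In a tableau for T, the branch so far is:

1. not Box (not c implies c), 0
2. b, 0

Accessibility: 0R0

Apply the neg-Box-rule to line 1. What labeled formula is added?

a fresh world 1 with 0R1, and not (not c implies c) at 1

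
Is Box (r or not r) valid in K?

Tableau for the negation not Box (r or not r):
1. not Box (r or not r), w0
2. not (r or not r), w1   [neg-Box-rule on 1: fresh world w1, w0Rw1]
3. not r, w1   [neg-or-rule on 2]
4. r, w1   [neg-or-rule on 2]
Accessibility: w0Rw1
Branch closes: r and not r both at w1.
Every branch of the negation's tableau closes; the branch above is one of them.

Valid in K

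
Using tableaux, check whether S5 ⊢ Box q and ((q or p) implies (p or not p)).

Not valid

Tableau for the negation not (Box q and ((q or p) implies (p or not p))):
1. not (Box q and ((q or p) implies (p or not p))), u
2. not Box q, u   [neg-and-rule on 1 (branches; this branch)]
3. not q, v   [neg-Box-rule on 2: fresh world v, uRv]
Accessibility: uRu, uRv, vRu, vRv
The negation has an open branch (countermodel exists).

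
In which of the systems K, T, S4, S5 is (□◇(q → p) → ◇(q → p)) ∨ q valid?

T, S4, S5

K-tableau for the negation ¬((□◇(q → p) → ◇(q → p)) ∨ q):
1. ¬((□◇(q → p) → ◇(q → p)) ∨ q), u
2. ¬(□◇(q → p) → ◇(q → p)), u   [¬∨-rule on 1]
3. ¬q, u   [¬∨-rule on 1]
4. □◇(q → p), u   [¬→-rule on 2]
5. ¬◇(q → p), u   [¬→-rule on 2]
Complete open branch: countermodel on a K-frame, so not valid in K.
T-tableau for the negation ¬((□◇(q → p) → ◇(q → p)) ∨ q):
1. ¬((□◇(q → p) → ◇(q → p)) ∨ q), u
2. ¬(□◇(q → p) → ◇(q → p)), u   [¬∨-rule on 1]
3. ¬q, u   [¬∨-rule on 1]
4. □◇(q → p), u   [¬→-rule on 2]
5. ¬◇(q → p), u   [¬→-rule on 2]
6. ◇(q → p), u   [□-rule on 4 via uRu]
7. ¬(q → p), u   [¬◇-rule on 5 via uRu]
8. q, u   [¬→-rule on 7]
9. ¬p, u   [¬→-rule on 7]
Accessibility: uRu
Branch closes: q and ¬q both at u.
Every branch closes (one shown): valid in T, hence also in S4, S5 (every theorem of T is a theorem of S4 and S5).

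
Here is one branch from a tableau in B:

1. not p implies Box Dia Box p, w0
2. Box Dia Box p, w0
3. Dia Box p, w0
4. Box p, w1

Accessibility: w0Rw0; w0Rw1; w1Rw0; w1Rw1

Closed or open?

There is no literal clash: for every atom and world, at most one sign appears.

No, open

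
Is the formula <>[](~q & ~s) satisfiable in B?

1. <>[](~q & ~s), u
2. [](~q & ~s), v
3. ~q & ~s, u
4. ~q, u
5. ~s, u
6. ~q & ~s, v
7. ~q, v
8. ~s, v
Accessibility: uRu, uRv, vRu, vRv

Satisfiable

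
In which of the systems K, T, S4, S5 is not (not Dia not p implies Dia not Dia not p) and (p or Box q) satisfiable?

K-tableau for the formula:
1. not (not Dia not p implies Dia not Dia not p) and (p or Box q), 0
2. not (not Dia not p implies Dia not Dia not p), 0   [and-rule on 1]
3. p or Box q, 0   [and-rule on 1]
4. not Dia not p, 0   [neg-implies-rule on 2]
5. not Dia not Dia not p, 0   [neg-implies-rule on 2]
6. Box q, 0   [or-rule on 3 (branches; this branch)]
Complete open branch: satisfiable in K.
T-tableau for the formula:
1. not (not Dia not p implies Dia not Dia not p) and (p or Box q), 0
2. not (not Dia not p implies Dia not Dia not p), 0   [and-rule on 1]
3. p or Box q, 0   [and-rule on 1]
4. not Dia not p, 0   [neg-implies-rule on 2]
5. not Dia not Dia not p, 0   [neg-implies-rule on 2]
6. p, 0   [neg-Dia-rule on 4 via 0R0]
7. Dia not p, 0   [neg-Dia-rule on 5 via 0R0]
8. Box q, 0   [or-rule on 3 (branches; this branch)]
9. q, 0   [Box-rule on 8 via 0R0]
10. not p, 1   [Dia-rule on 7: fresh world 1, 0R1]
11. p, 1   [neg-Dia-rule on 4 via 0R1]
Accessibility: 0R0, 0R1, 1R1
Branch closes: p and not p both at 1.
Every branch closes (one shown): unsatisfiable in T, hence also in S4, S5 (every S4/S5-frame is a T-frame).

K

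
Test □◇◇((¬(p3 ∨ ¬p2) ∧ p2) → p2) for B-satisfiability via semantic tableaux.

Yes, satisfiable

1. □◇◇((¬(p3 ∨ ¬p2) ∧ p2) → p2), 0
2. ◇◇((¬(p3 ∨ ¬p2) ∧ p2) → p2), 0
3. ◇((¬(p3 ∨ ¬p2) ∧ p2) → p2), 1
4. ◇◇((¬(p3 ∨ ¬p2) ∧ p2) → p2), 1
5. (¬(p3 ∨ ¬p2) ∧ p2) → p2, 2
6. p2, 2
7. ◇((¬(p3 ∨ ¬p2) ∧ p2) → p2), 3
8. (¬(p3 ∨ ¬p2) ∧ p2) → p2, 4
9. p2, 4
Accessibility: 0R0, 0R1, 1R0, 1R1, 1R2, 1R3, 2R1, 2R2, 3R1, 3R3, 3R4, 4R3, 4R4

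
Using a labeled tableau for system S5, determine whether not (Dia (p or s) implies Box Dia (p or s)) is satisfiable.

1. not (Dia (p or s) implies Box Dia (p or s)), u
2. Dia (p or s), u
3. not Box Dia (p or s), u
4. p or s, v
5. s, v
6. not Dia (p or s), w
7. not (p or s), u
8. not p, u
9. not s, u
10. not (p or s), v
11. not p, v
12. not s, v
Accessibility: uRu, uRv, uRw, vRu, vRv, vRw, wRu, wRv, wRw
Branch closes: s and not s both at v.
(One branch shown.) All branches close.

Unsatisfiable (every branch closes)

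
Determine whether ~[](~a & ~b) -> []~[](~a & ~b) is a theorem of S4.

Tableau for the negation ~(~[](~a & ~b) -> []~[](~a & ~b)):
1. ~(~[](~a & ~b) -> []~[](~a & ~b)), w0
2. ~[](~a & ~b), w0
3. ~[]~[](~a & ~b), w0
4. ~(~a & ~b), w1
5. b, w1
6. [](~a & ~b), w2
7. ~a & ~b, w2
8. ~a, w2
9. ~b, w2
Accessibility: w0Rw0, w0Rw1, w0Rw2, w1Rw1, w2Rw2
The negation has an open branch (countermodel exists).

Invalid (countermodel exists)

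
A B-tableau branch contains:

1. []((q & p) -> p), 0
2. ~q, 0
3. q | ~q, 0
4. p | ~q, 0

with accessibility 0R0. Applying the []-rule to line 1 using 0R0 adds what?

(q & p) -> p, 0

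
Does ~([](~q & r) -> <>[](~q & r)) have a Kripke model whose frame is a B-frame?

Unsatisfiable (every branch closes)

1. ~([](~q & r) -> <>[](~q & r)), 0
2. [](~q & r), 0   [~->-rule on 1]
3. ~<>[](~q & r), 0   [~->-rule on 1]
4. ~q & r, 0   [[]-rule on 2 via 0R0]
5. ~q, 0   [&-rule on 4]
6. r, 0   [&-rule on 4]
7. ~[](~q & r), 0   [~<>-rule on 3 via 0R0]
8. ~(~q & r), 1   [~[]-rule on 7: fresh world 1, 0R1]
9. ~q & r, 1   [[]-rule on 2 via 0R1]
10. ~q, 1   [&-rule on 9]
11. r, 1   [&-rule on 9]
12. ~[](~q & r), 1   [~<>-rule on 3 via 0R1]
13. ~r, 1   [~&-rule on 8 (branches; this branch)]
Accessibility: 0R0, 0R1, 1R0, 1R1
Branch closes: r and ~r both at 1.
(One branch shown.) All branches close.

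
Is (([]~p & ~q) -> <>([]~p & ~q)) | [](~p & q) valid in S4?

Tableau for the negation ~((([]~p & ~q) -> <>([]~p & ~q)) | [](~p & q)):
1. ~((([]~p & ~q) -> <>([]~p & ~q)) | [](~p & q)), w0
2. ~(([]~p & ~q) -> <>([]~p & ~q)), w0   [~|-rule on 1]
3. ~[](~p & q), w0   [~|-rule on 1]
4. []~p & ~q, w0   [~->-rule on 2]
5. ~<>([]~p & ~q), w0   [~->-rule on 2]
6. []~p, w0   [&-rule on 4]
7. ~q, w0   [&-rule on 4]
8. ~([]~p & ~q), w0   [~<>-rule on 5 via w0Rw0]
9. ~p, w0   [[]-rule on 6 via w0Rw0]
10. ~[]~p, w0   [~&-rule on 8 (branches; this branch)]
11. ~(~p & q), w1   [~[]-rule on 3: fresh world w1, w0Rw1]
12. ~([]~p & ~q), w1   [~<>-rule on 5 via w0Rw1]
13. ~p, w1   [[]-rule on 6 via w0Rw1]
14. ~q, w1   [~&-rule on 11 (branches; this branch)]
15. ~[]~p, w1   [~&-rule on 12 (branches; this branch)]
16. p, w2   [~[]-rule on 10: fresh world w2, w0Rw2]
17. ~([]~p & ~q), w2   [~<>-rule on 5 via w0Rw2]
18. ~p, w2   [[]-rule on 6 via w0Rw2]
Accessibility: w0Rw0, w0Rw1, w0Rw2, w1Rw1, w2Rw2
Branch closes: p and ~p both at w2.
All branches of the negation close; one closing branch shown above.

Valid in S4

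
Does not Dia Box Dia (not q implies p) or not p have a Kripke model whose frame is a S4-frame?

Yes, satisfiable

1. not Dia Box Dia (not q implies p) or not p, w0
2. not p, w0
Accessibility: w0Rw0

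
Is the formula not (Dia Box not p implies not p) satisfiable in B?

Unsatisfiable

1. not (Dia Box not p implies not p), 0
2. Dia Box not p, 0   [neg-implies-rule on 1]
3. p, 0   [neg-implies-rule on 1]
4. Box not p, 1   [Dia-rule on 2: fresh world 1, 0R1]
5. not p, 0   [Box-rule on 4 via 1R0]
Accessibility: 0R0, 0R1, 1R0, 1R1
Branch closes: p and not p both at 0.
All branches of the tableau close; one closing branch shown above.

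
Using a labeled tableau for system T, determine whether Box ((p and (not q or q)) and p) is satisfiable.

1. Box ((p and (not q or q)) and p), 0
2. (p and (not q or q)) and p, 0   [Box-rule on 1 via 0R0]
3. p and (not q or q), 0   [and-rule on 2]
4. p, 0   [and-rule on 2]
5. not q or q, 0   [and-rule on 3]
6. q, 0   [or-rule on 5 (branches; this branch)]
Accessibility: 0R0

Yes, satisfiable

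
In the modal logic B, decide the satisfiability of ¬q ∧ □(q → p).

Satisfiable (open branch found)

1. ¬q ∧ □(q → p), w0
2. ¬q, w0
3. □(q → p), w0
4. q → p, w0
5. p, w0
Accessibility: w0Rw0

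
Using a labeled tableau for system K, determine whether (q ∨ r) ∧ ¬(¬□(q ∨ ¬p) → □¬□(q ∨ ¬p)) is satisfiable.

1. (q ∨ r) ∧ ¬(¬□(q ∨ ¬p) → □¬□(q ∨ ¬p)), 0
2. q ∨ r, 0
3. ¬(¬□(q ∨ ¬p) → □¬□(q ∨ ¬p)), 0
4. ¬□(q ∨ ¬p), 0
5. ¬□¬□(q ∨ ¬p), 0
6. r, 0
7. ¬(q ∨ ¬p), 1
8. ¬q, 1
9. p, 1
10. □(q ∨ ¬p), 2
Accessibility: 0R1, 0R2

Yes, satisfiable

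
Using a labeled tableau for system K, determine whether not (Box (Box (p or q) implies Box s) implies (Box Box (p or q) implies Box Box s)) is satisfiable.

Unsatisfiable

1. not (Box (Box (p or q) implies Box s) implies (Box Box (p or q) implies Box Box s)), u
2. Box (Box (p or q) implies Box s), u   [neg-implies-rule on 1]
3. not (Box Box (p or q) implies Box Box s), u   [neg-implies-rule on 1]
4. Box Box (p or q), u   [neg-implies-rule on 3]
5. not Box Box s, u   [neg-implies-rule on 3]
6. not Box s, v   [neg-Box-rule on 5: fresh world v, uRv]
7. Box (p or q) implies Box s, v   [Box-rule on 2 via uRv]
8. Box (p or q), v   [Box-rule on 4 via uRv]
9. not Box (p or q), v   [implies-rule on 7 (branches; this branch)]
10. not s, w   [neg-Box-rule on 6: fresh world w, vRw]
11. p or q, w   [Box-rule on 8 via vRw]
12. q, w   [or-rule on 11 (branches; this branch)]
13. not (p or q), x   [neg-Box-rule on 9: fresh world x, vRx]
14. not p, x   [neg-or-rule on 13]
15. not q, x   [neg-or-rule on 13]
16. p or q, x   [Box-rule on 8 via vRx]
17. q, x   [or-rule on 16 (branches; this branch)]
Accessibility: uRv, vRw, vRx
Branch closes: q and not q both at x.
All branches of the tableau close; one closing branch shown above.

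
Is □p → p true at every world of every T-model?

Tableau for the negation ¬(□p → p):
1. ¬(□p → p), 0
2. □p, 0
3. ¬p, 0
4. p, 0
Accessibility: 0R0
Branch closes: p and ¬p both at 0.
Every branch of the negation's tableau closes; the branch above is one of them.

Yes, valid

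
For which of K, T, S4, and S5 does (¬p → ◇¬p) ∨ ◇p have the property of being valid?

T, S4, S5

K-tableau for the negation ¬((¬p → ◇¬p) ∨ ◇p):
1. ¬((¬p → ◇¬p) ∨ ◇p), w0
2. ¬(¬p → ◇¬p), w0
3. ¬◇p, w0
4. ¬p, w0
5. ¬◇¬p, w0
Complete open branch: countermodel on a K-frame, so not valid in K.
T-tableau for the negation ¬((¬p → ◇¬p) ∨ ◇p):
1. ¬((¬p → ◇¬p) ∨ ◇p), w0
2. ¬(¬p → ◇¬p), w0
3. ¬◇p, w0
4. ¬p, w0
5. ¬◇¬p, w0
6. p, w0
Accessibility: w0Rw0
Branch closes: p and ¬p both at w0.
Every branch closes (one shown): valid in T, hence also in S4, S5 (every theorem of T is a theorem of S4 and S5).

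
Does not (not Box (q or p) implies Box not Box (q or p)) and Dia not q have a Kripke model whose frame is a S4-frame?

Satisfiable

1. not (not Box (q or p) implies Box not Box (q or p)) and Dia not q, 0
2. not (not Box (q or p) implies Box not Box (q or p)), 0   [and-rule on 1]
3. Dia not q, 0   [and-rule on 1]
4. not Box (q or p), 0   [neg-implies-rule on 2]
5. not Box not Box (q or p), 0   [neg-implies-rule on 2]
6. not q, 1   [Dia-rule on 3: fresh world 1, 0R1]
7. not (q or p), 2   [neg-Box-rule on 4: fresh world 2, 0R2]
8. not q, 2   [neg-or-rule on 7]
9. not p, 2   [neg-or-rule on 7]
10. Box (q or p), 3   [neg-Box-rule on 5: fresh world 3, 0R3]
11. q or p, 3   [Box-rule on 10 via 3R3]
12. p, 3   [or-rule on 11 (branches; this branch)]
Accessibility: 0R0, 0R1, 0R2, 0R3, 1R1, 2R2, 3R3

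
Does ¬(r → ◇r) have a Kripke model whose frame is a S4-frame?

1. ¬(r → ◇r), 0
2. r, 0
3. ¬◇r, 0
4. ¬r, 0
Accessibility: 0R0
Branch closes: r and ¬r both at 0.
Every branch closes; the branch above is one of them.

Unsatisfiable (every branch closes)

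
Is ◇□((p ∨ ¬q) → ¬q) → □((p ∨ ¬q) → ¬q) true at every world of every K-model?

Tableau for the negation ¬(◇□((p ∨ ¬q) → ¬q) → □((p ∨ ¬q) → ¬q)):
1. ¬(◇□((p ∨ ¬q) → ¬q) → □((p ∨ ¬q) → ¬q)), 0
2. ◇□((p ∨ ¬q) → ¬q), 0
3. ¬□((p ∨ ¬q) → ¬q), 0
4. □((p ∨ ¬q) → ¬q), 1
5. ¬((p ∨ ¬q) → ¬q), 2
6. p ∨ ¬q, 2
7. q, 2
8. p, 2
Accessibility: 0R1, 0R2
The negation has an open branch (countermodel exists).

Not valid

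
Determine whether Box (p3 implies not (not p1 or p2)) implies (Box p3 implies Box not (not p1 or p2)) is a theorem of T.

Tableau for the negation not (Box (p3 implies not (not p1 or p2)) implies (Box p3 implies Box not (not p1 or p2))):
1. not (Box (p3 implies not (not p1 or p2)) implies (Box p3 implies Box not (not p1 or p2))), 0
2. Box (p3 implies not (not p1 or p2)), 0
3. not (Box p3 implies Box not (not p1 or p2)), 0
4. Box p3, 0
5. not Box not (not p1 or p2), 0
6. p3 implies not (not p1 or p2), 0
7. p3, 0
8. not (not p1 or p2), 0
9. p1, 0
10. not p2, 0
11. not p1 or p2, 1
12. p3 implies not (not p1 or p2), 1
13. p3, 1
14. p2, 1
15. not (not p1 or p2), 1
16. p1, 1
17. not p2, 1
Accessibility: 0R0, 0R1, 1R1
Branch closes: p2 and not p2 both at 1.
Every branch of the negation's tableau closes; the branch above is one of them.

Yes, valid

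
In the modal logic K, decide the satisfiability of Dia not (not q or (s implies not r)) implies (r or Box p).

1. Dia not (not q or (s implies not r)) implies (r or Box p), 0
2. r or Box p, 0
3. Box p, 0

Satisfiable (open branch found)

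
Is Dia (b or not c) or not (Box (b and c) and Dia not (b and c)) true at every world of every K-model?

Tableau for the negation not (Dia (b or not c) or not (Box (b and c) and Dia not (b and c))):
1. not (Dia (b or not c) or not (Box (b and c) and Dia not (b and c))), w0
2. not Dia (b or not c), w0   [neg-or-rule on 1]
3. Box (b and c) and Dia not (b and c), w0   [neg-or-rule on 1]
4. Box (b and c), w0   [and-rule on 3]
5. Dia not (b and c), w0   [and-rule on 3]
6. not (b and c), w1   [Dia-rule on 5: fresh world w1, w0Rw1]
7. not (b or not c), w1   [neg-Dia-rule on 2 via w0Rw1]
8. not b, w1   [neg-or-rule on 7]
9. c, w1   [neg-or-rule on 7]
10. b and c, w1   [Box-rule on 4 via w0Rw1]
11. b, w1   [and-rule on 10]
Accessibility: w0Rw1
Branch closes: b and not b both at w1.
All branches of the negation close; one closing branch shown above.

Yes, valid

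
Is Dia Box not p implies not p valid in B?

Valid in B

Tableau for the negation not (Dia Box not p implies not p):
1. not (Dia Box not p implies not p), 0
2. Dia Box not p, 0
3. p, 0
4. Box not p, 1
5. not p, 0
Accessibility: 0R0, 0R1, 1R0, 1R1
Branch closes: p and not p both at 0.
All branches of the negation close; one closing branch shown above.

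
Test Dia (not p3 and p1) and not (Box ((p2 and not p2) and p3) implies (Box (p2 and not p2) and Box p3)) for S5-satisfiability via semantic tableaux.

No, unsatisfiable

1. Dia (not p3 and p1) and not (Box ((p2 and not p2) and p3) implies (Box (p2 and not p2) and Box p3)), 0
2. Dia (not p3 and p1), 0   [and-rule on 1]
3. not (Box ((p2 and not p2) and p3) implies (Box (p2 and not p2) and Box p3)), 0   [and-rule on 1]
4. Box ((p2 and not p2) and p3), 0   [neg-implies-rule on 3]
5. not (Box (p2 and not p2) and Box p3), 0   [neg-implies-rule on 3]
6. (p2 and not p2) and p3, 0   [Box-rule on 4 via 0R0]
7. p2 and not p2, 0   [and-rule on 6]
8. p3, 0   [and-rule on 6]
9. p2, 0   [and-rule on 7]
10. not p2, 0   [and-rule on 7]
Accessibility: 0R0
Branch closes: p2 and not p2 both at 0.
All branches of the tableau close; one closing branch shown above.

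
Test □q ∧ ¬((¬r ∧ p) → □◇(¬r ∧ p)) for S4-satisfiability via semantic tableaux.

1. □q ∧ ¬((¬r ∧ p) → □◇(¬r ∧ p)), w0
2. □q, w0
3. ¬((¬r ∧ p) → □◇(¬r ∧ p)), w0
4. ¬r ∧ p, w0
5. ¬□◇(¬r ∧ p), w0
6. ¬r, w0
7. p, w0
8. q, w0
9. ¬◇(¬r ∧ p), w1
10. q, w1
11. ¬(¬r ∧ p), w1
12. ¬p, w1
Accessibility: w0Rw0, w0Rw1, w1Rw1

Yes, satisfiable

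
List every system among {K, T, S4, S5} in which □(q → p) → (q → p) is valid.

K-tableau for the negation ¬(□(q → p) → (q → p)):
1. ¬(□(q → p) → (q → p)), u
2. □(q → p), u   [¬→-rule on 1]
3. ¬(q → p), u   [¬→-rule on 1]
4. q, u   [¬→-rule on 3]
5. ¬p, u   [¬→-rule on 3]
Complete open branch: countermodel on a K-frame, so not valid in K.
T-tableau for the negation ¬(□(q → p) → (q → p)):
1. ¬(□(q → p) → (q → p)), u
2. □(q → p), u   [¬→-rule on 1]
3. ¬(q → p), u   [¬→-rule on 1]
4. q, u   [¬→-rule on 3]
5. ¬p, u   [¬→-rule on 3]
6. q → p, u   [□-rule on 2 via uRu]
7. p, u   [→-rule on 6 (branches; this branch)]
Accessibility: uRu
Branch closes: p and ¬p both at u.
Every branch closes (one shown): valid in T, hence also in S4, S5 (every theorem of T is a theorem of S4 and S5).

T, S4, S5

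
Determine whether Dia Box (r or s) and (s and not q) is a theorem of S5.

Tableau for the negation not (Dia Box (r or s) and (s and not q)):
1. not (Dia Box (r or s) and (s and not q)), u
2. not (s and not q), u   [neg-and-rule on 1 (branches; this branch)]
3. q, u   [neg-and-rule on 2 (branches; this branch)]
Accessibility: uRu
The negation has an open branch (countermodel exists).

Invalid (countermodel exists)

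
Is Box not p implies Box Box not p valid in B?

Tableau for the negation not (Box not p implies Box Box not p):
1. not (Box not p implies Box Box not p), u
2. Box not p, u
3. not Box Box not p, u
4. not p, u
5. not Box not p, v
6. not p, v
7. p, w
Accessibility: uRu, uRv, vRu, vRv, vRw, wRv, wRw
The negation has an open branch (countermodel exists).

Not valid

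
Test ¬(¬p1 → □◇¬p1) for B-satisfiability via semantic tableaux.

No, unsatisfiable

1. ¬(¬p1 → □◇¬p1), w0
2. ¬p1, w0
3. ¬□◇¬p1, w0
4. ¬◇¬p1, w1
5. p1, w0
Accessibility: w0Rw0, w0Rw1, w1Rw0, w1Rw1
Branch closes: p1 and ¬p1 both at w0.
(One branch shown.) All branches close.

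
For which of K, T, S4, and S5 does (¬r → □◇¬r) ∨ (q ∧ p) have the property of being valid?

S5

S4-tableau for the negation ¬((¬r → □◇¬r) ∨ (q ∧ p)):
1. ¬((¬r → □◇¬r) ∨ (q ∧ p)), w0
2. ¬(¬r → □◇¬r), w0
3. ¬(q ∧ p), w0
4. ¬r, w0
5. ¬□◇¬r, w0
6. ¬p, w0
7. ¬◇¬r, w1
8. r, w1
Accessibility: w0Rw0, w0Rw1, w1Rw1
Complete open branch: countermodel on an S4-frame, so not valid in S4, nor in K, T (the same frame is also a K-frame and a T-frame).
S5-tableau for the negation ¬((¬r → □◇¬r) ∨ (q ∧ p)):
1. ¬((¬r → □◇¬r) ∨ (q ∧ p)), w0
2. ¬(¬r → □◇¬r), w0
3. ¬(q ∧ p), w0
4. ¬r, w0
5. ¬□◇¬r, w0
6. ¬p, w0
7. ¬◇¬r, w1
8. r, w0
Accessibility: w0Rw0, w0Rw1, w1Rw0, w1Rw1
Branch closes: r and ¬r both at w0.
Every branch closes (one shown): valid in S5.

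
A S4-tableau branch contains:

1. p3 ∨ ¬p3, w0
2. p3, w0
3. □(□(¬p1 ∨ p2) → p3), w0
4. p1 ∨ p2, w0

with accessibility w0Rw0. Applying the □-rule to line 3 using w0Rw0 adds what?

□(¬p1 ∨ p2) → p3, w0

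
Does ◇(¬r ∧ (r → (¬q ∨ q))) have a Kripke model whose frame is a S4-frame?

Yes, satisfiable

1. ◇(¬r ∧ (r → (¬q ∨ q))), w0
2. ¬r ∧ (r → (¬q ∨ q)), w1
3. ¬r, w1
4. r → (¬q ∨ q), w1
5. ¬q ∨ q, w1
6. q, w1
Accessibility: w0Rw0, w0Rw1, w1Rw1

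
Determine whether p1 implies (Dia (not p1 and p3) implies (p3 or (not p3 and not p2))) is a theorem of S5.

Not valid

Tableau for the negation not (p1 implies (Dia (not p1 and p3) implies (p3 or (not p3 and not p2)))):
1. not (p1 implies (Dia (not p1 and p3) implies (p3 or (not p3 and not p2)))), 0
2. p1, 0
3. not (Dia (not p1 and p3) implies (p3 or (not p3 and not p2))), 0
4. Dia (not p1 and p3), 0
5. not (p3 or (not p3 and not p2)), 0
6. not p3, 0
7. not (not p3 and not p2), 0
8. p2, 0
9. not p1 and p3, 1
10. not p1, 1
11. p3, 1
Accessibility: 0R0, 0R1, 1R0, 1R1
The negation has an open branch (countermodel exists).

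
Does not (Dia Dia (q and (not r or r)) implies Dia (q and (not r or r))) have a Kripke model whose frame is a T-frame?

1. not (Dia Dia (q and (not r or r)) implies Dia (q and (not r or r))), w0
2. Dia Dia (q and (not r or r)), w0
3. not Dia (q and (not r or r)), w0
4. not (q and (not r or r)), w0
5. not q, w0
6. Dia (q and (not r or r)), w1
7. not (q and (not r or r)), w1
8. not q, w1
9. q and (not r or r), w2
10. q, w2
11. not r or r, w2
12. r, w2
Accessibility: w0Rw0, w0Rw1, w1Rw1, w1Rw2, w2Rw2

Satisfiable (open branch found)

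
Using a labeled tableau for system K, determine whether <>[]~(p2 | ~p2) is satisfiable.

Satisfiable (open branch found)

1. <>[]~(p2 | ~p2), w0
2. []~(p2 | ~p2), w1   [<>-rule on 1: fresh world w1, w0Rw1]
Accessibility: w0Rw1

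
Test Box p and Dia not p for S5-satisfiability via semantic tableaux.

Unsatisfiable

1. Box p and Dia not p, w0
2. Box p, w0
3. Dia not p, w0
4. p, w0
5. not p, w1
6. p, w1
Accessibility: w0Rw0, w0Rw1, w1Rw0, w1Rw1
Branch closes: p and not p both at w1.
All branches of the tableau close; one closing branch shown above.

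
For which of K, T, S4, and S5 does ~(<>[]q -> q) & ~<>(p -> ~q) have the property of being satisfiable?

K-tableau for the formula:
1. ~(<>[]q -> q) & ~<>(p -> ~q), 0
2. ~(<>[]q -> q), 0   [&-rule on 1]
3. ~<>(p -> ~q), 0   [&-rule on 1]
4. <>[]q, 0   [~->-rule on 2]
5. ~q, 0   [~->-rule on 2]
6. []q, 1   [<>-rule on 4: fresh world 1, 0R1]
7. ~(p -> ~q), 1   [~<>-rule on 3 via 0R1]
8. p, 1   [~->-rule on 7]
9. q, 1   [~->-rule on 7]
Accessibility: 0R1
Complete open branch: satisfiable in K.
T-tableau for the formula:
1. ~(<>[]q -> q) & ~<>(p -> ~q), 0
2. ~(<>[]q -> q), 0   [&-rule on 1]
3. ~<>(p -> ~q), 0   [&-rule on 1]
4. <>[]q, 0   [~->-rule on 2]
5. ~q, 0   [~->-rule on 2]
6. ~(p -> ~q), 0   [~<>-rule on 3 via 0R0]
7. p, 0   [~->-rule on 6]
8. q, 0   [~->-rule on 6]
Accessibility: 0R0
Branch closes: q and ~q both at 0.
Every branch closes (one shown): unsatisfiable in T, hence also in S4, S5 (every S4/S5-frame is a T-frame).

K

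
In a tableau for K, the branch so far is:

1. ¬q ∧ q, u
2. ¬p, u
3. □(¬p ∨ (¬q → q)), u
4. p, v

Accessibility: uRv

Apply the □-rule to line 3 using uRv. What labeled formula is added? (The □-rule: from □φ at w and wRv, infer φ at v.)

¬p ∨ (¬q → q), v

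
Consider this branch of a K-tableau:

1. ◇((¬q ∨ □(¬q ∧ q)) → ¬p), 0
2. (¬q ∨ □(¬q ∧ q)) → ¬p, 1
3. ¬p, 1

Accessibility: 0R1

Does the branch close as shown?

No world carries both an atom and its negation.

Not closed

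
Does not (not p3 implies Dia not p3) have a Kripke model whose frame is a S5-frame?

1. not (not p3 implies Dia not p3), 0
2. not p3, 0
3. not Dia not p3, 0
4. p3, 0
Accessibility: 0R0
Branch closes: p3 and not p3 both at 0.
All branches of the tableau close; one closing branch shown above.

Unsatisfiable (every branch closes)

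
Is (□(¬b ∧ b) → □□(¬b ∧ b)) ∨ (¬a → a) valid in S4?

Tableau for the negation ¬((□(¬b ∧ b) → □□(¬b ∧ b)) ∨ (¬a → a)):
1. ¬((□(¬b ∧ b) → □□(¬b ∧ b)) ∨ (¬a → a)), u
2. ¬(□(¬b ∧ b) → □□(¬b ∧ b)), u
3. ¬(¬a → a), u
4. □(¬b ∧ b), u
5. ¬□□(¬b ∧ b), u
6. ¬a, u
7. ¬b ∧ b, u
8. ¬b, u
9. b, u
Accessibility: uRu
Branch closes: b and ¬b both at u.
All branches of the negation close; one closing branch shown above.

Valid in S4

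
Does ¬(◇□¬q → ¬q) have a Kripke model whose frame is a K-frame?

Yes, satisfiable

1. ¬(◇□¬q → ¬q), u
2. ◇□¬q, u
3. q, u
4. □¬q, v
Accessibility: uRv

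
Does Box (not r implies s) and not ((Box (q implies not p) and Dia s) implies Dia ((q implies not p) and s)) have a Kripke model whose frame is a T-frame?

1. Box (not r implies s) and not ((Box (q implies not p) and Dia s) implies Dia ((q implies not p) and s)), 0
2. Box (not r implies s), 0   [and-rule on 1]
3. not ((Box (q implies not p) and Dia s) implies Dia ((q implies not p) and s)), 0   [and-rule on 1]
4. Box (q implies not p) and Dia s, 0   [neg-implies-rule on 3]
5. not Dia ((q implies not p) and s), 0   [neg-implies-rule on 3]
6. Box (q implies not p), 0   [and-rule on 4]
7. Dia s, 0   [and-rule on 4]
8. not r implies s, 0   [Box-rule on 2 via 0R0]
9. not ((q implies not p) and s), 0   [neg-Dia-rule on 5 via 0R0]
10. q implies not p, 0   [Box-rule on 6 via 0R0]
11. r, 0   [implies-rule on 8 (branches; this branch)]
12. not s, 0   [neg-and-rule on 9 (branches; this branch)]
13. not p, 0   [implies-rule on 10 (branches; this branch)]
14. s, 1   [Dia-rule on 7: fresh world 1, 0R1]
15. not r implies s, 1   [Box-rule on 2 via 0R1]
16. not ((q implies not p) and s), 1   [neg-Dia-rule on 5 via 0R1]
17. q implies not p, 1   [Box-rule on 6 via 0R1]
18. not (q implies not p), 1   [neg-and-rule on 16 (branches; this branch)]
19. q, 1   [neg-implies-rule on 18]
20. p, 1   [neg-implies-rule on 18]
21. not p, 1   [implies-rule on 17 (branches; this branch)]
Accessibility: 0R0, 0R1, 1R1
Branch closes: p and not p both at 1.
Every branch closes; the branch above is one of them.

Unsatisfiable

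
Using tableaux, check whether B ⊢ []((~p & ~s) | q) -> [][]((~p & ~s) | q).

Not valid

Tableau for the negation ~([]((~p & ~s) | q) -> [][]((~p & ~s) | q)):
1. ~([]((~p & ~s) | q) -> [][]((~p & ~s) | q)), w0
2. []((~p & ~s) | q), w0   [~->-rule on 1]
3. ~[][]((~p & ~s) | q), w0   [~->-rule on 1]
4. (~p & ~s) | q, w0   [[]-rule on 2 via w0Rw0]
5. q, w0   [|-rule on 4 (branches; this branch)]
6. ~[]((~p & ~s) | q), w1   [~[]-rule on 3: fresh world w1, w0Rw1]
7. (~p & ~s) | q, w1   [[]-rule on 2 via w0Rw1]
8. q, w1   [|-rule on 7 (branches; this branch)]
9. ~((~p & ~s) | q), w2   [~[]-rule on 6: fresh world w2, w1Rw2]
10. ~(~p & ~s), w2   [~|-rule on 9]
11. ~q, w2   [~|-rule on 9]
12. s, w2   [~&-rule on 10 (branches; this branch)]
Accessibility: w0Rw0, w0Rw1, w1Rw0, w1Rw1, w1Rw2, w2Rw1, w2Rw2
The negation has an open branch (countermodel exists).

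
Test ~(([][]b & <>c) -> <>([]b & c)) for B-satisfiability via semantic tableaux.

1. ~(([][]b & <>c) -> <>([]b & c)), w0
2. [][]b & <>c, w0   [~->-rule on 1]
3. ~<>([]b & c), w0   [~->-rule on 1]
4. [][]b, w0   [&-rule on 2]
5. <>c, w0   [&-rule on 2]
6. ~([]b & c), w0   [~<>-rule on 3 via w0Rw0]
7. []b, w0   [[]-rule on 4 via w0Rw0]
8. b, w0   [[]-rule on 7 via w0Rw0]
9. ~[]b, w0   [~&-rule on 6 (branches; this branch)]
10. c, w1   [<>-rule on 5: fresh world w1, w0Rw1]
11. ~([]b & c), w1   [~<>-rule on 3 via w0Rw1]
12. []b, w1   [[]-rule on 4 via w0Rw1]
13. b, w1   [[]-rule on 7 via w0Rw1]
14. ~[]b, w1   [~&-rule on 11 (branches; this branch)]
15. ~b, w2   [~[]-rule on 9: fresh world w2, w0Rw2]
16. ~([]b & c), w2   [~<>-rule on 3 via w0Rw2]
17. []b, w2   [[]-rule on 4 via w0Rw2]
18. b, w2   [[]-rule on 7 via w0Rw2]
Accessibility: w0Rw0, w0Rw1, w0Rw2, w1Rw0, w1Rw1, w2Rw0, w2Rw2
Branch closes: b and ~b both at w2.
Every branch closes; the branch above is one of them.

No, unsatisfiable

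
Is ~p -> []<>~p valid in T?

Tableau for the negation ~(~p -> []<>~p):
1. ~(~p -> []<>~p), u
2. ~p, u
3. ~[]<>~p, u
4. ~<>~p, v
5. p, v
Accessibility: uRu, uRv, vRv
The negation has an open branch (countermodel exists).

Invalid (countermodel exists)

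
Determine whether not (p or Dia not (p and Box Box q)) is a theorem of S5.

Tableau for the negation p or Dia not (p and Box Box q):
1. p or Dia not (p and Box Box q), u
2. Dia not (p and Box Box q), u   [or-rule on 1 (branches; this branch)]
3. not (p and Box Box q), v   [Dia-rule on 2: fresh world v, uRv]
4. not Box Box q, v   [neg-and-rule on 3 (branches; this branch)]
5. not Box q, w   [neg-Box-rule on 4: fresh world w, vRw]
6. not q, x   [neg-Box-rule on 5: fresh world x, wRx]
Accessibility: uRu, uRv, uRw, uRx, vRu, vRv, vRw, vRx, wRu, wRv, wRw, wRx, xRu, xRv, xRw, xRx
The negation has an open branch (countermodel exists).

Invalid (countermodel exists)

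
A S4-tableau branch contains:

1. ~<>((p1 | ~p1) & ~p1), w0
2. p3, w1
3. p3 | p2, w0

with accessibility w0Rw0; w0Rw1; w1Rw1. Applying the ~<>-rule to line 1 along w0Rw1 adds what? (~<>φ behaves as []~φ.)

~((p1 | ~p1) & ~p1), w1

~<>φ behaves as []~φ: propagate the negated body to each accessible world.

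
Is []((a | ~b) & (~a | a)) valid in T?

Tableau for the negation ~[]((a | ~b) & (~a | a)):
1. ~[]((a | ~b) & (~a | a)), u
2. ~((a | ~b) & (~a | a)), v
3. ~(a | ~b), v
4. ~a, v
5. b, v
Accessibility: uRu, uRv, vRv
The negation has an open branch (countermodel exists).

No, not valid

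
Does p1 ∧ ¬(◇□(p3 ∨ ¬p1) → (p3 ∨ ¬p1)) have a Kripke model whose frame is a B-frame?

No, unsatisfiable

1. p1 ∧ ¬(◇□(p3 ∨ ¬p1) → (p3 ∨ ¬p1)), 0
2. p1, 0
3. ¬(◇□(p3 ∨ ¬p1) → (p3 ∨ ¬p1)), 0
4. ◇□(p3 ∨ ¬p1), 0
5. ¬(p3 ∨ ¬p1), 0
6. ¬p3, 0
7. □(p3 ∨ ¬p1), 1
8. p3 ∨ ¬p1, 0
9. p3 ∨ ¬p1, 1
10. ¬p1, 0
Accessibility: 0R0, 0R1, 1R0, 1R1
Branch closes: p1 and ¬p1 both at 0.
(One branch shown.) All branches close.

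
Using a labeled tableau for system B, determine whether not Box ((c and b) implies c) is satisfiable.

No, unsatisfiable

1. not Box ((c and b) implies c), 0
2. not ((c and b) implies c), 1   [neg-Box-rule on 1: fresh world 1, 0R1]
3. c and b, 1   [neg-implies-rule on 2]
4. not c, 1   [neg-implies-rule on 2]
5. c, 1   [and-rule on 3]
6. b, 1   [and-rule on 3]
Accessibility: 0R0, 0R1, 1R0, 1R1
Branch closes: c and not c both at 1.
Every branch closes; the branch above is one of them.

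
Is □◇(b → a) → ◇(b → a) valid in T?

Tableau for the negation ¬(□◇(b → a) → ◇(b → a)):
1. ¬(□◇(b → a) → ◇(b → a)), 0
2. □◇(b → a), 0
3. ¬◇(b → a), 0
4. ◇(b → a), 0
5. ¬(b → a), 0
6. b, 0
7. ¬a, 0
8. b → a, 1
9. ◇(b → a), 1
10. ¬(b → a), 1
11. b, 1
12. ¬a, 1
13. a, 1
Accessibility: 0R0, 0R1, 1R1
Branch closes: a and ¬a both at 1.
Every branch of the negation's tableau closes; the branch above is one of them.

Yes, valid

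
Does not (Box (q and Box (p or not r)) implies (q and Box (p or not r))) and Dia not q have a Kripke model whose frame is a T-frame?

Unsatisfiable (every branch closes)

1. not (Box (q and Box (p or not r)) implies (q and Box (p or not r))) and Dia not q, w0
2. not (Box (q and Box (p or not r)) implies (q and Box (p or not r))), w0   [and-rule on 1]
3. Dia not q, w0   [and-rule on 1]
4. Box (q and Box (p or not r)), w0   [neg-implies-rule on 2]
5. not (q and Box (p or not r)), w0   [neg-implies-rule on 2]
6. q and Box (p or not r), w0   [Box-rule on 4 via w0Rw0]
7. q, w0   [and-rule on 6]
8. Box (p or not r), w0   [and-rule on 6]
9. p or not r, w0   [Box-rule on 8 via w0Rw0]
10. not Box (p or not r), w0   [neg-and-rule on 5 (branches; this branch)]
11. not r, w0   [or-rule on 9 (branches; this branch)]
12. not q, w1   [Dia-rule on 3: fresh world w1, w0Rw1]
13. q and Box (p or not r), w1   [Box-rule on 4 via w0Rw1]
14. q, w1   [and-rule on 13]
15. Box (p or not r), w1   [and-rule on 13]
Accessibility: w0Rw0, w0Rw1, w1Rw1
Branch closes: q and not q both at w1.
All branches of the tableau close; one closing branch shown above.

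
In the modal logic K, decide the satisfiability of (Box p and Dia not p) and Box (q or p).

No, unsatisfiable

1. (Box p and Dia not p) and Box (q or p), w0
2. Box p and Dia not p, w0
3. Box (q or p), w0
4. Box p, w0
5. Dia not p, w0
6. not p, w1
7. q or p, w1
8. p, w1
Accessibility: w0Rw1
Branch closes: p and not p both at w1.
All branches of the tableau close; one closing branch shown above.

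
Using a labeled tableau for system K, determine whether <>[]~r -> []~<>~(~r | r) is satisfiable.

Yes, satisfiable

1. <>[]~r -> []~<>~(~r | r), w0
2. []~<>~(~r | r), w0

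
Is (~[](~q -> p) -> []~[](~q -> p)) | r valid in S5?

Tableau for the negation ~((~[](~q -> p) -> []~[](~q -> p)) | r):
1. ~((~[](~q -> p) -> []~[](~q -> p)) | r), u
2. ~(~[](~q -> p) -> []~[](~q -> p)), u   [~|-rule on 1]
3. ~r, u   [~|-rule on 1]
4. ~[](~q -> p), u   [~->-rule on 2]
5. ~[]~[](~q -> p), u   [~->-rule on 2]
6. ~(~q -> p), v   [~[]-rule on 4: fresh world v, uRv]
7. ~q, v   [~->-rule on 6]
8. ~p, v   [~->-rule on 6]
9. [](~q -> p), w   [~[]-rule on 5: fresh world w, uRw]
10. ~q -> p, u   [[]-rule on 9 via wRu]
11. ~q -> p, v   [[]-rule on 9 via wRv]
12. ~q -> p, w   [[]-rule on 9 via wRw]
13. p, u   [->-rule on 10 (branches; this branch)]
14. p, v   [->-rule on 11 (branches; this branch)]
Accessibility: uRu, uRv, uRw, vRu, vRv, vRw, wRu, wRv, wRw
Branch closes: p and ~p both at v.
Every branch of the negation's tableau closes; the branch above is one of them.

Valid in S5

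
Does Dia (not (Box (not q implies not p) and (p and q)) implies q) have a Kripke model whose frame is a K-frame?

Satisfiable (open branch found)

1. Dia (not (Box (not q implies not p) and (p and q)) implies q), 0
2. not (Box (not q implies not p) and (p and q)) implies q, 1   [Dia-rule on 1: fresh world 1, 0R1]
3. q, 1   [implies-rule on 2 (branches; this branch)]
Accessibility: 0R1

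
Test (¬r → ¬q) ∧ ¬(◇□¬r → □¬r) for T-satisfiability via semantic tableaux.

Satisfiable

1. (¬r → ¬q) ∧ ¬(◇□¬r → □¬r), u
2. ¬r → ¬q, u
3. ¬(◇□¬r → □¬r), u
4. ◇□¬r, u
5. ¬□¬r, u
6. ¬q, u
7. □¬r, v
8. ¬r, v
9. r, w
Accessibility: uRu, uRv, uRw, vRv, wRw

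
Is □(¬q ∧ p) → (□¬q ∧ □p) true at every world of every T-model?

Tableau for the negation ¬(□(¬q ∧ p) → (□¬q ∧ □p)):
1. ¬(□(¬q ∧ p) → (□¬q ∧ □p)), u
2. □(¬q ∧ p), u   [¬→-rule on 1]
3. ¬(□¬q ∧ □p), u   [¬→-rule on 1]
4. ¬q ∧ p, u   [□-rule on 2 via uRu]
5. ¬q, u   [∧-rule on 4]
6. p, u   [∧-rule on 4]
7. ¬□p, u   [¬∧-rule on 3 (branches; this branch)]
8. ¬p, v   [¬□-rule on 7: fresh world v, uRv]
9. ¬q ∧ p, v   [□-rule on 2 via uRv]
10. ¬q, v   [∧-rule on 9]
11. p, v   [∧-rule on 9]
Accessibility: uRu, uRv, vRv
Branch closes: p and ¬p both at v.
All branches of the negation close; one closing branch shown above.

Valid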